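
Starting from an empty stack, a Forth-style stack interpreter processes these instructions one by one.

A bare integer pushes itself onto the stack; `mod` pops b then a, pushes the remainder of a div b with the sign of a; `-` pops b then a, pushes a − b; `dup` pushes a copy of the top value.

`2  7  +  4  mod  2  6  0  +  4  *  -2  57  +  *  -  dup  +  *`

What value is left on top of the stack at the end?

-2636

2    [2]
7    [2, 7]
+    [9]
4    [9, 4]
mod  [1]
2    [1, 2]
6    [1, 2, 6]
0    [1, 2, 6, 0]
+    [1, 2, 6]
4    [1, 2, 6, 4]
*    [1, 2, 24]
-2   [1, 2, 24, -2]
57   [1, 2, 24, -2, 57]
+    [1, 2, 24, 55]
*    [1, 2, 1320]
-    [1, -1318]
dup  [1, -1318, -1318]
+    [1, -2636]
*    [-2636]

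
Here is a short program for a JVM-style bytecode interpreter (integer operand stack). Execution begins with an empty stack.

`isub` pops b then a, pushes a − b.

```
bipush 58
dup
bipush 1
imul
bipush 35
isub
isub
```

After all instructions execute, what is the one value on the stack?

35

bipush 58 -> 58
dup       -> 58 58
bipush 1  -> 58 58 1
imul      -> 58 58
bipush 35 -> 58 58 35
isub      -> 58 23
isub      -> 35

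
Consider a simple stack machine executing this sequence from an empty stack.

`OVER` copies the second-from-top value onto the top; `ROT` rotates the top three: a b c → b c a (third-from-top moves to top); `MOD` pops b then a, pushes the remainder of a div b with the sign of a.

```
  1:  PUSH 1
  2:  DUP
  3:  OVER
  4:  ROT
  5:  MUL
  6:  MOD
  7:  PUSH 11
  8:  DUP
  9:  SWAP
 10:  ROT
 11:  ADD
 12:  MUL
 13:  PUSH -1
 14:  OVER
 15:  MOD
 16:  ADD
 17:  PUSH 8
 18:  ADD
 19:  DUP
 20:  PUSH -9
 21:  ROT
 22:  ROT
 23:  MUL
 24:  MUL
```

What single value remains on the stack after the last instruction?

-147456

PUSH 1  : [1]
DUP     : [1, 1]
OVER    : [1, 1, 1]
ROT     : [1, 1, 1]
MUL     : [1, 1]
MOD     : [0]
PUSH 11 : [0, 11]
DUP     : [0, 11, 11]
SWAP    : [0, 11, 11]
ROT     : [11, 11, 0]
ADD     : [11, 11]
MUL     : [121]
PUSH -1 : [121, -1]
OVER    : [121, -1, 121]
MOD     : [121, -1]
ADD     : [120]
PUSH 8  : [120, 8]
ADD     : [128]
DUP     : [128, 128]
PUSH -9 : [128, 128, -9]
ROT     : [128, -9, 128]
ROT     : [-9, 128, 128]
MUL     : [-9, 16384]
MUL     : [-147456]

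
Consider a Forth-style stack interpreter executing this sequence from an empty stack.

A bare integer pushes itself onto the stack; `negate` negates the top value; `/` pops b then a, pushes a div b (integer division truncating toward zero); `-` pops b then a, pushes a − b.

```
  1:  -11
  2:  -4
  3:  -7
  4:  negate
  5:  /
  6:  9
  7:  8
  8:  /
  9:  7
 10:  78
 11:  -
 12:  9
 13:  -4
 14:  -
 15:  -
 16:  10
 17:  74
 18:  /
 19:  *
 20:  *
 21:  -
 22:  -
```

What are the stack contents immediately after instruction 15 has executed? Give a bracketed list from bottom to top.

-11    -> [-11]
-4     -> [-11, -4]
-7     -> [-11, -4, -7]
negate -> [-11, -4, 7]
/      -> [-11, 0]
9      -> [-11, 0, 9]
8      -> [-11, 0, 9, 8]
/      -> [-11, 0, 1]
7      -> [-11, 0, 1, 7]
78     -> [-11, 0, 1, 7, 78]
-      -> [-11, 0, 1, -71]
9      -> [-11, 0, 1, -71, 9]
-4     -> [-11, 0, 1, -71, 9, -4]
-      -> [-11, 0, 1, -71, 13]
-      -> [-11, 0, 1, -84]

[-11, 0, 1, -84]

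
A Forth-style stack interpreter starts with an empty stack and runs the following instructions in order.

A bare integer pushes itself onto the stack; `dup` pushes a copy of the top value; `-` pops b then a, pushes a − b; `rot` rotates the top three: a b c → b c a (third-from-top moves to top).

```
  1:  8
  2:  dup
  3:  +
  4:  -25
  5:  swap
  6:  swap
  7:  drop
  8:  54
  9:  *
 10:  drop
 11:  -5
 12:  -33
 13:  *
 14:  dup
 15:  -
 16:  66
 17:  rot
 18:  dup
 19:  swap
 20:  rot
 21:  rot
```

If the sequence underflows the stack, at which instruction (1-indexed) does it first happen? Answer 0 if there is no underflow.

8    -> [8]
dup  -> [8, 8]
+    -> [16]
-25  -> [16, -25]
swap -> [-25, 16]
swap -> [16, -25]
drop -> [16]
54   -> [16, 54]
*    -> [864]
drop -> []
-5   -> [-5]
-33  -> [-5, -33]
*    -> [165]
dup  -> [165, 165]
-    -> [0]
66   -> [0, 66]
rot  — needs 3 operands, stack has 2 → underflow

17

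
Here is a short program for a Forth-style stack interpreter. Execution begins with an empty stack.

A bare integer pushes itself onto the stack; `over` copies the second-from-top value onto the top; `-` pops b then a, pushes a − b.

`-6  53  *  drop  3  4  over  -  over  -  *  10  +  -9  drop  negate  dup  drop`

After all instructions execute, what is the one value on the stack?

-6     : [-6]
53     : [-6, 53]
*      : [-318]
drop   : []
3      : [3]
4      : [3, 4]
over   : [3, 4, 3]
-      : [3, 1]
over   : [3, 1, 3]
-      : [3, -2]
*      : [-6]
10     : [-6, 10]
+      : [4]
-9     : [4, -9]
drop   : [4]
negate : [-4]
dup    : [-4, -4]
drop   : [-4]

-4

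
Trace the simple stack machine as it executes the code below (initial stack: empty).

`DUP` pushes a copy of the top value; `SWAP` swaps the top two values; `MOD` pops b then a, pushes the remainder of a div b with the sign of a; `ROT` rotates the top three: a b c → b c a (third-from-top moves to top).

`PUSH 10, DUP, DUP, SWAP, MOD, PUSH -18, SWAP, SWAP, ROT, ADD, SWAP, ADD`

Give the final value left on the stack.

-8

PUSH 10   [10]
DUP       [10, 10]
DUP       [10, 10, 10]
SWAP      [10, 10, 10]
MOD       [10, 0]
PUSH -18  [10, 0, -18]
SWAP      [10, -18, 0]
SWAP      [10, 0, -18]
ROT       [0, -18, 10]
ADD       [0, -8]
SWAP      [-8, 0]
ADD       [-8]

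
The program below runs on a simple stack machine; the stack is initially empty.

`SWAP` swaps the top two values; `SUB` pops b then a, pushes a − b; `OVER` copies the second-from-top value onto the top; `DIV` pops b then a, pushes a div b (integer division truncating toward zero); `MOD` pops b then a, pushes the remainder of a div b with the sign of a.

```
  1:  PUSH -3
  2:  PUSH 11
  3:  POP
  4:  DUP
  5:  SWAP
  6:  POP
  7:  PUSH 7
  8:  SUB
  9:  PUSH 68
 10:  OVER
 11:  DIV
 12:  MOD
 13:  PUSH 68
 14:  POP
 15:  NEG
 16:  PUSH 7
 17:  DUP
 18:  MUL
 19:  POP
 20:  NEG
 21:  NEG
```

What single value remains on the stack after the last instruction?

PUSH -3 : -3
PUSH 11 : -3 11
POP     : -3
DUP     : -3 -3
SWAP    : -3 -3
POP     : -3
PUSH 7  : -3 7
SUB     : -10
PUSH 68 : -10 68
OVER    : -10 68 -10
DIV     : -10 -6
MOD     : -4
PUSH 68 : -4 68
POP     : -4
NEG     : 4
PUSH 7  : 4 7
DUP     : 4 7 7
MUL     : 4 49
POP     : 4
NEG     : -4
NEG     : 4

4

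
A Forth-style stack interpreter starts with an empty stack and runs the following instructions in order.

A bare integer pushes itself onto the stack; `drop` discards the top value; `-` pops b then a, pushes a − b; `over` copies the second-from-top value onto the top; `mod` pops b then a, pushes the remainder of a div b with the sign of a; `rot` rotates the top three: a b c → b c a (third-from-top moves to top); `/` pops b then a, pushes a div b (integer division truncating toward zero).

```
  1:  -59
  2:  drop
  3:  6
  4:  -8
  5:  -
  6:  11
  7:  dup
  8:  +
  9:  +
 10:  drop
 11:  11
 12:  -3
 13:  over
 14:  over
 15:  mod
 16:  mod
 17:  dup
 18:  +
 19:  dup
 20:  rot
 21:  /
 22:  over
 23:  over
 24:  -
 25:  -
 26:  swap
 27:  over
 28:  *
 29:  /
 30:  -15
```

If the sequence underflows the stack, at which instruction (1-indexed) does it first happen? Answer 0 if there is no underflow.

0

-59   -59
drop  (empty)
6     6
-8    6 -8
-     14
11    14 11
dup   14 11 11
+     14 22
+     36
drop  (empty)
11    11
-3    11 -3
over  11 -3 11
over  11 -3 11 -3
mod   11 -3 2
mod   11 -1
dup   11 -1 -1
+     11 -2
dup   11 -2 -2
rot   -2 -2 11
/     -2 0
over  -2 0 -2
over  -2 0 -2 0
-     -2 0 -2
-     -2 2
swap  2 -2
over  2 -2 2
*     2 -4
/     0
-15   0 -15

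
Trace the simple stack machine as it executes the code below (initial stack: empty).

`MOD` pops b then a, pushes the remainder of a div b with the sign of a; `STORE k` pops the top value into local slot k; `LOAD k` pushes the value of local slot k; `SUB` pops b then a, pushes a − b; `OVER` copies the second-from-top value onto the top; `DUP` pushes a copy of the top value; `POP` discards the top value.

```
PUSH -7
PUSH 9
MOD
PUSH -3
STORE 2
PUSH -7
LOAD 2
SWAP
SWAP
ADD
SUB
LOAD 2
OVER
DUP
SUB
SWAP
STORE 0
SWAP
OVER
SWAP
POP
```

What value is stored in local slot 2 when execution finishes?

PUSH -7  [-7]
PUSH 9   [-7, 9]
MOD      [-7]
PUSH -3  [-7, -3]
STORE 2  [-7]
PUSH -7  [-7, -7]
LOAD 2   [-7, -7, -3]
SWAP     [-7, -3, -7]
SWAP     [-7, -7, -3]
ADD      [-7, -10]
SUB      [3]
LOAD 2   [3, -3]
OVER     [3, -3, 3]
DUP      [3, -3, 3, 3]
SUB      [3, -3, 0]
SWAP     [3, 0, -3]
STORE 0  [3, 0]
SWAP     [0, 3]
OVER     [0, 3, 0]
SWAP     [0, 0, 3]
POP      [0, 0]

-3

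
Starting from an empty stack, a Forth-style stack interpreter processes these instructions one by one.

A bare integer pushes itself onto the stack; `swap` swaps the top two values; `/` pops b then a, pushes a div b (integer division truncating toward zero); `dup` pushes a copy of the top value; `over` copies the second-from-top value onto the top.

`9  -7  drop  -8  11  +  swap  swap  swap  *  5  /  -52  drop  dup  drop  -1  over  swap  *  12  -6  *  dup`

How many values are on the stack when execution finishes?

9    : [9]
-7   : [9, -7]
drop : [9]
-8   : [9, -8]
11   : [9, -8, 11]
+    : [9, 3]
swap : [3, 9]
swap : [9, 3]
swap : [3, 9]
*    : [27]
5    : [27, 5]
/    : [5]
-52  : [5, -52]
drop : [5]
dup  : [5, 5]
drop : [5]
-1   : [5, -1]
over : [5, -1, 5]
swap : [5, 5, -1]
*    : [5, -5]
12   : [5, -5, 12]
-6   : [5, -5, 12, -6]
*    : [5, -5, -72]
dup  : [5, -5, -72, -72]

4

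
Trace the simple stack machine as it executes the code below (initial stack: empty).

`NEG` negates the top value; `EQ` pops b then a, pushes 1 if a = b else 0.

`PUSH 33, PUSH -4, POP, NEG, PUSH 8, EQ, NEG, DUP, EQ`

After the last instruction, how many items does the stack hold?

PUSH 33 : 33
PUSH -4 : 33 -4
POP     : 33
NEG     : -33
PUSH 8  : -33 8
EQ      : 0
NEG     : 0
DUP     : 0 0
EQ      : 1

1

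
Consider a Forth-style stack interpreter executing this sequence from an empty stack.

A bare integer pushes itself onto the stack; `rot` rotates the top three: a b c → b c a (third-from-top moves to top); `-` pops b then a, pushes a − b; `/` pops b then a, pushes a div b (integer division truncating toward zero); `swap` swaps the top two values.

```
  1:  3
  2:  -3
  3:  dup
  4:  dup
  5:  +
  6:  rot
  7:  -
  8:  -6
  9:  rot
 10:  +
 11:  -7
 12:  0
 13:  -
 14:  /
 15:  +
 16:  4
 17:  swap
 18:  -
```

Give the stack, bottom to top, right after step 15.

3   : [3]
-3  : [3, -3]
dup : [3, -3, -3]
dup : [3, -3, -3, -3]
+   : [3, -3, -6]
rot : [-3, -6, 3]
-   : [-3, -9]
-6  : [-3, -9, -6]
rot : [-9, -6, -3]
+   : [-9, -9]
-7  : [-9, -9, -7]
0   : [-9, -9, -7, 0]
-   : [-9, -9, -7]
/   : [-9, 1]
+   : [-8]

[-8]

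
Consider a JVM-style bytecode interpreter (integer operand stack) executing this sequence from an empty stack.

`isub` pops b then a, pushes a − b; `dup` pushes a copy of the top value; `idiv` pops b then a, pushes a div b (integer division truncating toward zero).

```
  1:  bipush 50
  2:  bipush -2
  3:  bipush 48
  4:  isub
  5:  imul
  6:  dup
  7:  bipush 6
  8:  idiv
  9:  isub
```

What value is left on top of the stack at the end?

-2084

bipush 50 : [50]
bipush -2 : [50, -2]
bipush 48 : [50, -2, 48]
isub      : [50, -50]
imul      : [-2500]
dup       : [-2500, -2500]
bipush 6  : [-2500, -2500, 6]
idiv      : [-2500, -416]
isub      : [-2084]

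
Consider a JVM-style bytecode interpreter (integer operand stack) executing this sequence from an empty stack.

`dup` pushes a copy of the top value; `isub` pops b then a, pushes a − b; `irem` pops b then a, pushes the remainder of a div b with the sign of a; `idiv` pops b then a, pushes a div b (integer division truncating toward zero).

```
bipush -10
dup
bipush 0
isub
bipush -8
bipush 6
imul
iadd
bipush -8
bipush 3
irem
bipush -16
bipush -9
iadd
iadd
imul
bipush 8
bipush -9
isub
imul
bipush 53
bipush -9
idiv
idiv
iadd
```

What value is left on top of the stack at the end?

-5334

bipush -10 -> [-10]
dup        -> [-10, -10]
bipush 0   -> [-10, -10, 0]
isub       -> [-10, -10]
bipush -8  -> [-10, -10, -8]
bipush 6   -> [-10, -10, -8, 6]
imul       -> [-10, -10, -48]
iadd       -> [-10, -58]
bipush -8  -> [-10, -58, -8]
bipush 3   -> [-10, -58, -8, 3]
irem       -> [-10, -58, -2]
bipush -16 -> [-10, -58, -2, -16]
bipush -9  -> [-10, -58, -2, -16, -9]
iadd       -> [-10, -58, -2, -25]
iadd       -> [-10, -58, -27]
imul       -> [-10, 1566]
bipush 8   -> [-10, 1566, 8]
bipush -9  -> [-10, 1566, 8, -9]
isub       -> [-10, 1566, 17]
imul       -> [-10, 26622]
bipush 53  -> [-10, 26622, 53]
bipush -9  -> [-10, 26622, 53, -9]
idiv       -> [-10, 26622, -5]
idiv       -> [-10, -5324]
iadd       -> [-5334]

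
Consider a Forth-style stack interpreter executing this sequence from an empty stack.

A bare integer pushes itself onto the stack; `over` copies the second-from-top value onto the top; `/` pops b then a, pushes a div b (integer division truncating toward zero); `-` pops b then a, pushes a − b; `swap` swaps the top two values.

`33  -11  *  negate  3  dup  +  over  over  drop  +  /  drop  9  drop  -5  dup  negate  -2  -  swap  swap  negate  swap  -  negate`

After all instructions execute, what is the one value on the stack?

33     → 33
-11    → 33 -11
*      → -363
negate → 363
3      → 363 3
dup    → 363 3 3
+      → 363 6
over   → 363 6 363
over   → 363 6 363 6
drop   → 363 6 363
+      → 363 369
/      → 0
drop   → (empty)
9      → 9
drop   → (empty)
-5     → -5
dup    → -5 -5
negate → -5 5
-2     → -5 5 -2
-      → -5 7
swap   → 7 -5
swap   → -5 7
negate → -5 -7
swap   → -7 -5
-      → -2
negate → 2

2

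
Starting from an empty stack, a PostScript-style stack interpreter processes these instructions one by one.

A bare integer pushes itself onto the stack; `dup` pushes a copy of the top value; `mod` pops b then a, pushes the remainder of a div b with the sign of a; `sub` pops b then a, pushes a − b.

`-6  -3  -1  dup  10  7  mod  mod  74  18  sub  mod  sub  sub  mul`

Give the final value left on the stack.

-6   -6
-3   -6 -3
-1   -6 -3 -1
dup  -6 -3 -1 -1
10   -6 -3 -1 -1 10
7    -6 -3 -1 -1 10 7
mod  -6 -3 -1 -1 3
mod  -6 -3 -1 -1
74   -6 -3 -1 -1 74
18   -6 -3 -1 -1 74 18
sub  -6 -3 -1 -1 56
mod  -6 -3 -1 -1
sub  -6 -3 0
sub  -6 -3
mul  18

18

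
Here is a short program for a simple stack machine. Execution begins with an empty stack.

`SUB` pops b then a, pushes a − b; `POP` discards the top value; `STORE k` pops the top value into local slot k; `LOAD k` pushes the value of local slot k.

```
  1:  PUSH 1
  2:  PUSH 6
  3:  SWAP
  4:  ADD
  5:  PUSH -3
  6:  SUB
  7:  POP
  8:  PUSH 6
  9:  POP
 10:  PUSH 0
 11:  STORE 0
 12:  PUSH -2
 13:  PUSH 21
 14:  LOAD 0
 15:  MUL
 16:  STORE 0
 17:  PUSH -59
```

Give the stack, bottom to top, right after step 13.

[-2, 21]

PUSH 1  : [1]
PUSH 6  : [1, 6]
SWAP    : [6, 1]
ADD     : [7]
PUSH -3 : [7, -3]
SUB     : [10]
POP     : []
PUSH 6  : [6]
POP     : []
PUSH 0  : [0]
STORE 0 : []
PUSH -2 : [-2]
PUSH 21 : [-2, 21]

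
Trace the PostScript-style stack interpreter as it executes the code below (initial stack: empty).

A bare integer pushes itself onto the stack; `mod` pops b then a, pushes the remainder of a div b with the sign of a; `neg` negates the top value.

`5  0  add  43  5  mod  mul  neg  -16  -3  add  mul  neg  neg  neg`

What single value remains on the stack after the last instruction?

5    [5]
0    [5, 0]
add  [5]
43   [5, 43]
5    [5, 43, 5]
mod  [5, 3]
mul  [15]
neg  [-15]
-16  [-15, -16]
-3   [-15, -16, -3]
add  [-15, -19]
mul  [285]
neg  [-285]
neg  [285]
neg  [-285]

-285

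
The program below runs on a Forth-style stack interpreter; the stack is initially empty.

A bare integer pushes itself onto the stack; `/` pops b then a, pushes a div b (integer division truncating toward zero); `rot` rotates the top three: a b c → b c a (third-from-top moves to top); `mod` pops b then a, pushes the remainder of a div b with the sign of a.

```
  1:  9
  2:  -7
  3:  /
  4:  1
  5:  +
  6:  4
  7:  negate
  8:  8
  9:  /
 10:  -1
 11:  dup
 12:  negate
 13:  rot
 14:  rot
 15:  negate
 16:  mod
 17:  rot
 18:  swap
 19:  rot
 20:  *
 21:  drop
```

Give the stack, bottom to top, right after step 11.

9      → 9
-7     → 9 -7
/      → -1
1      → -1 1
+      → 0
4      → 0 4
negate → 0 -4
8      → 0 -4 8
/      → 0 0
-1     → 0 0 -1
dup    → 0 0 -1 -1

[0, 0, -1, -1]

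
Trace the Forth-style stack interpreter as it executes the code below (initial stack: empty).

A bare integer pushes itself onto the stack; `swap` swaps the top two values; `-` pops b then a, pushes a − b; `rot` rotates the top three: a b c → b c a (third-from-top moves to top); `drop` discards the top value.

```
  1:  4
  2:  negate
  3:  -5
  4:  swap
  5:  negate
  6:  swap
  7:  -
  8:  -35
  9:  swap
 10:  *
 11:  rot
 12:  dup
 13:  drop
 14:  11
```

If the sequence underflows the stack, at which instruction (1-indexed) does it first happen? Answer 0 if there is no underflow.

4      → [4]
negate → [-4]
-5     → [-4, -5]
swap   → [-5, -4]
negate → [-5, 4]
swap   → [4, -5]
-      → [9]
-35    → [9, -35]
swap   → [-35, 9]
*      → [-315]
rot  — needs 3 operands, stack has 1 → underflow

11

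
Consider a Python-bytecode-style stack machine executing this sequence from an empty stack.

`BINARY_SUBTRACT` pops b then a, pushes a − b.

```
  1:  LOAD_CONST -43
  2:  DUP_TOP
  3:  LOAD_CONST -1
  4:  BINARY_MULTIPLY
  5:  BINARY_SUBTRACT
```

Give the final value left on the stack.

LOAD_CONST -43   -43
DUP_TOP          -43 -43
LOAD_CONST -1    -43 -43 -1
BINARY_MULTIPLY  -43 43
BINARY_SUBTRACT  -86

-86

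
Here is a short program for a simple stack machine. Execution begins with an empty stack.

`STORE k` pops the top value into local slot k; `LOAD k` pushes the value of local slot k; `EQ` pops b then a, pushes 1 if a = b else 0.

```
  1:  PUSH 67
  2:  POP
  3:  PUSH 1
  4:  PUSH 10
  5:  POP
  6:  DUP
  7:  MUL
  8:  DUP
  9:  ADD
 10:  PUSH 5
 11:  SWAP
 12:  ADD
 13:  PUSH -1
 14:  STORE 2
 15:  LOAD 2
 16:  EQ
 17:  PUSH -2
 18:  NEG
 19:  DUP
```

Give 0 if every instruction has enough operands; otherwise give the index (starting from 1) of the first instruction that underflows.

0

PUSH 67  [67]
POP      []
PUSH 1   [1]
PUSH 10  [1, 10]
POP      [1]
DUP      [1, 1]
MUL      [1]
DUP      [1, 1]
ADD      [2]
PUSH 5   [2, 5]
SWAP     [5, 2]
ADD      [7]
PUSH -1  [7, -1]
STORE 2  [7]
LOAD 2   [7, -1]
EQ       [0]
PUSH -2  [0, -2]
NEG      [0, 2]
DUP      [0, 2, 2]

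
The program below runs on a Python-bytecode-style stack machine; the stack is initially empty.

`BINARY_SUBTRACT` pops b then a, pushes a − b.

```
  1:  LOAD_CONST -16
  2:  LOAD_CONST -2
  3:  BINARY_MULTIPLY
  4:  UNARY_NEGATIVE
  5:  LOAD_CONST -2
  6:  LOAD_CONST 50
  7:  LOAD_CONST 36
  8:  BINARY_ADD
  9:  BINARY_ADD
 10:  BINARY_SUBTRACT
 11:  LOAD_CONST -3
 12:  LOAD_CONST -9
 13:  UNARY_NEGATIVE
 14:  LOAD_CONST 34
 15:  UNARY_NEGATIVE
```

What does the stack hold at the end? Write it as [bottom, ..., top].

[-116, -3, 9, -34]

LOAD_CONST -16   [-16]
LOAD_CONST -2    [-16, -2]
BINARY_MULTIPLY  [32]
UNARY_NEGATIVE   [-32]
LOAD_CONST -2    [-32, -2]
LOAD_CONST 50    [-32, -2, 50]
LOAD_CONST 36    [-32, -2, 50, 36]
BINARY_ADD       [-32, -2, 86]
BINARY_ADD       [-32, 84]
BINARY_SUBTRACT  [-116]
LOAD_CONST -3    [-116, -3]
LOAD_CONST -9    [-116, -3, -9]
UNARY_NEGATIVE   [-116, -3, 9]
LOAD_CONST 34    [-116, -3, 9, 34]
UNARY_NEGATIVE   [-116, -3, 9, -34]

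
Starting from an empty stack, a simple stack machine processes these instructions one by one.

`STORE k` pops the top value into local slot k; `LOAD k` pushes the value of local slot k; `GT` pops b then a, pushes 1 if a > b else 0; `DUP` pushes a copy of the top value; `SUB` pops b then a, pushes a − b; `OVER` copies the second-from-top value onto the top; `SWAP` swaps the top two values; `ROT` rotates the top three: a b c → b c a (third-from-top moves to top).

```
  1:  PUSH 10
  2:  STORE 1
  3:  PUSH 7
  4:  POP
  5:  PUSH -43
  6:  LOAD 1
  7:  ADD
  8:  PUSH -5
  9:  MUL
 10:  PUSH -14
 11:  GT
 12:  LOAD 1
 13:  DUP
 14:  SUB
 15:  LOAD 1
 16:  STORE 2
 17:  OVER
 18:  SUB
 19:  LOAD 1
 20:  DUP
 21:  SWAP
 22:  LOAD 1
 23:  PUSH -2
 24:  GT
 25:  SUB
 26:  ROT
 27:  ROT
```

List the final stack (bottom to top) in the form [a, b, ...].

[1, 9, -1, 10]

PUSH 10   10
STORE 1   (empty)
PUSH 7    7
POP       (empty)
PUSH -43  -43
LOAD 1    -43 10
ADD       -33
PUSH -5   -33 -5
MUL       165
PUSH -14  165 -14
GT        1
LOAD 1    1 10
DUP       1 10 10
SUB       1 0
LOAD 1    1 0 10
STORE 2   1 0
OVER      1 0 1
SUB       1 -1
LOAD 1    1 -1 10
DUP       1 -1 10 10
SWAP      1 -1 10 10
LOAD 1    1 -1 10 10 10
PUSH -2   1 -1 10 10 10 -2
GT        1 -1 10 10 1
SUB       1 -1 10 9
ROT       1 10 9 -1
ROT       1 9 -1 10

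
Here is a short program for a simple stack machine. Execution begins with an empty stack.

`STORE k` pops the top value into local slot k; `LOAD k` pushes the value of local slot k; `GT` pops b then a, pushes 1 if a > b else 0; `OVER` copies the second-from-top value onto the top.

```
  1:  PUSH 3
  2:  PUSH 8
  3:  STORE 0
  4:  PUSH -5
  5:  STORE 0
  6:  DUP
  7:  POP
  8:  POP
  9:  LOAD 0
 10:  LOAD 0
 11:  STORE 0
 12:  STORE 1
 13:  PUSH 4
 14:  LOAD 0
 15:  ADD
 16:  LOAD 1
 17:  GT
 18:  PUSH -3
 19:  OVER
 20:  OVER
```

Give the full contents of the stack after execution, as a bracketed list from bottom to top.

PUSH 3  : 3
PUSH 8  : 3 8
STORE 0 : 3
PUSH -5 : 3 -5
STORE 0 : 3
DUP     : 3 3
POP     : 3
POP     : (empty)
LOAD 0  : -5
LOAD 0  : -5 -5
STORE 0 : -5
STORE 1 : (empty)
PUSH 4  : 4
LOAD 0  : 4 -5
ADD     : -1
LOAD 1  : -1 -5
GT      : 1
PUSH -3 : 1 -3
OVER    : 1 -3 1
OVER    : 1 -3 1 -3

[1, -3, 1, -3]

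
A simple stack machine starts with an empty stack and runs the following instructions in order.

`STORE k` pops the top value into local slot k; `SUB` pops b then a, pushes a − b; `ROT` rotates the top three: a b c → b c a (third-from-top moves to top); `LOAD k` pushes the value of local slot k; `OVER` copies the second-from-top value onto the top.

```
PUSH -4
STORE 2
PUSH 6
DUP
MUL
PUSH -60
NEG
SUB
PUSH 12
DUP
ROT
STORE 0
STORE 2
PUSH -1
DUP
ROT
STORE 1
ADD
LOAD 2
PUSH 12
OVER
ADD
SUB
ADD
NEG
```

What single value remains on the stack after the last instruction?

PUSH -4  : -4
STORE 2  : (empty)
PUSH 6   : 6
DUP      : 6 6
MUL      : 36
PUSH -60 : 36 -60
NEG      : 36 60
SUB      : -24
PUSH 12  : -24 12
DUP      : -24 12 12
ROT      : 12 12 -24
STORE 0  : 12 12
STORE 2  : 12
PUSH -1  : 12 -1
DUP      : 12 -1 -1
ROT      : -1 -1 12
STORE 1  : -1 -1
ADD      : -2
LOAD 2   : -2 12
PUSH 12  : -2 12 12
OVER     : -2 12 12 12
ADD      : -2 12 24
SUB      : -2 -12
ADD      : -14
NEG      : 14

14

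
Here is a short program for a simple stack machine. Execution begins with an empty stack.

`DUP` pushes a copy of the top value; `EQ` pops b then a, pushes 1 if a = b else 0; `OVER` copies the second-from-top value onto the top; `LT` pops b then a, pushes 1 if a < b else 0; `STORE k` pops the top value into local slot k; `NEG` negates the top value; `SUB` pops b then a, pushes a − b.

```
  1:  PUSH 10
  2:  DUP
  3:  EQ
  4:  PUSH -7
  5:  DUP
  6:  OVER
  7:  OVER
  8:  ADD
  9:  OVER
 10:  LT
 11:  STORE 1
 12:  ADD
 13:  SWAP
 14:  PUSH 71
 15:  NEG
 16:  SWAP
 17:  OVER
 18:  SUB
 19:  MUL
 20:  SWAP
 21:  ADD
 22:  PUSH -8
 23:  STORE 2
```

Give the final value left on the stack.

PUSH 10 -> 10
DUP     -> 10 10
EQ      -> 1
PUSH -7 -> 1 -7
DUP     -> 1 -7 -7
OVER    -> 1 -7 -7 -7
OVER    -> 1 -7 -7 -7 -7
ADD     -> 1 -7 -7 -14
OVER    -> 1 -7 -7 -14 -7
LT      -> 1 -7 -7 1
STORE 1 -> 1 -7 -7
ADD     -> 1 -14
SWAP    -> -14 1
PUSH 71 -> -14 1 71
NEG     -> -14 1 -71
SWAP    -> -14 -71 1
OVER    -> -14 -71 1 -71
SUB     -> -14 -71 72
MUL     -> -14 -5112
SWAP    -> -5112 -14
ADD     -> -5126
PUSH -8 -> -5126 -8
STORE 2 -> -5126

-5126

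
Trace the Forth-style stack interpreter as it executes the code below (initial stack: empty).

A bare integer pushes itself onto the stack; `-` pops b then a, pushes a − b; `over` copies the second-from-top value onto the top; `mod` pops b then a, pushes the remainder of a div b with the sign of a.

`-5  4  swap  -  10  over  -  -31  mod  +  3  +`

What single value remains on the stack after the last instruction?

13

-5    [-5]
4     [-5, 4]
swap  [4, -5]
-     [9]
10    [9, 10]
over  [9, 10, 9]
-     [9, 1]
-31   [9, 1, -31]
mod   [9, 1]
+     [10]
3     [10, 3]
+     [13]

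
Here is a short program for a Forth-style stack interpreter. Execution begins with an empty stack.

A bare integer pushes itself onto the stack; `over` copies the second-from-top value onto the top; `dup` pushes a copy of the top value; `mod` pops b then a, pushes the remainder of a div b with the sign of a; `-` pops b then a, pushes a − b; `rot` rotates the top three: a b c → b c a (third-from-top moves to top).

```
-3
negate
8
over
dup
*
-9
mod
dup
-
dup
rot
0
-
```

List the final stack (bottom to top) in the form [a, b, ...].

[3, 0, 0, 8]

-3     → [-3]
negate → [3]
8      → [3, 8]
over   → [3, 8, 3]
dup    → [3, 8, 3, 3]
*      → [3, 8, 9]
-9     → [3, 8, 9, -9]
mod    → [3, 8, 0]
dup    → [3, 8, 0, 0]
-      → [3, 8, 0]
dup    → [3, 8, 0, 0]
rot    → [3, 0, 0, 8]
0      → [3, 0, 0, 8, 0]
-      → [3, 0, 0, 8]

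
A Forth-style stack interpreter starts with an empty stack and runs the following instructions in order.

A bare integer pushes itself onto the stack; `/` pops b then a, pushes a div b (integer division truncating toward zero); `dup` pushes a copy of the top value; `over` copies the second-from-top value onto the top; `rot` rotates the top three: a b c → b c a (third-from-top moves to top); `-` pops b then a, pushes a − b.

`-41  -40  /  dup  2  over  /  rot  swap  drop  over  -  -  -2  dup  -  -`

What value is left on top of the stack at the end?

-41   [-41]
-40   [-41, -40]
/     [1]
dup   [1, 1]
2     [1, 1, 2]
over  [1, 1, 2, 1]
/     [1, 1, 2]
rot   [1, 2, 1]
swap  [1, 1, 2]
drop  [1, 1]
over  [1, 1, 1]
-     [1, 0]
-     [1]
-2    [1, -2]
dup   [1, -2, -2]
-     [1, 0]
-     [1]

1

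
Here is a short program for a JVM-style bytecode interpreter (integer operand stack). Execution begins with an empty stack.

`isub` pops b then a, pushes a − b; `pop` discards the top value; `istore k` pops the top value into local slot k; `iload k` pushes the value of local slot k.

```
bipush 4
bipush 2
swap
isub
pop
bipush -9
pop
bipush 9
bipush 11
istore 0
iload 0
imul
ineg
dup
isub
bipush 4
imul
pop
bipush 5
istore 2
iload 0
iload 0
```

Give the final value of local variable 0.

11

bipush 4  → 4
bipush 2  → 4 2
swap      → 2 4
isub      → -2
pop       → (empty)
bipush -9 → -9
pop       → (empty)
bipush 9  → 9
bipush 11 → 9 11
istore 0  → 9
iload 0   → 9 11
imul      → 99
ineg      → -99
dup       → -99 -99
isub      → 0
bipush 4  → 0 4
imul      → 0
pop       → (empty)
bipush 5  → 5
istore 2  → (empty)
iload 0   → 11
iload 0   → 11 11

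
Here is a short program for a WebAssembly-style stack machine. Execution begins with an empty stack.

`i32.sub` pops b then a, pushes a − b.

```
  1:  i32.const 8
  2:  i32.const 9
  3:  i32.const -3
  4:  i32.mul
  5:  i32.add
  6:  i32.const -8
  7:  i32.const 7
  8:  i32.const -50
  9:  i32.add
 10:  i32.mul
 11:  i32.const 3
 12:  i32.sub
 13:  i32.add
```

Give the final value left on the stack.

i32.const 8   → 8
i32.const 9   → 8 9
i32.const -3  → 8 9 -3
i32.mul       → 8 -27
i32.add       → -19
i32.const -8  → -19 -8
i32.const 7   → -19 -8 7
i32.const -50 → -19 -8 7 -50
i32.add       → -19 -8 -43
i32.mul       → -19 344
i32.const 3   → -19 344 3
i32.sub       → -19 341
i32.add       → 322

322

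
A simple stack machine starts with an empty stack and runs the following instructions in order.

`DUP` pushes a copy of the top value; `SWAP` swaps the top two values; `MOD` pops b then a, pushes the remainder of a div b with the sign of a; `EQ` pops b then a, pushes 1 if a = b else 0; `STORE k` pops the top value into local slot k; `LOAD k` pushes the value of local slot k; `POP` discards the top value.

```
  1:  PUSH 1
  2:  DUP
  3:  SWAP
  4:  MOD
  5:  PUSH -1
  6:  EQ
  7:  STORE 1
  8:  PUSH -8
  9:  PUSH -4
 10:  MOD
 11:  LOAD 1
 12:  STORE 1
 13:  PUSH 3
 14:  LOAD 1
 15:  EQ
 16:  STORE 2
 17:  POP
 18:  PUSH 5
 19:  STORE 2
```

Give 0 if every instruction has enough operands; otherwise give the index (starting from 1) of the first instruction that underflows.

0

PUSH 1  -> [1]
DUP     -> [1, 1]
SWAP    -> [1, 1]
MOD     -> [0]
PUSH -1 -> [0, -1]
EQ      -> [0]
STORE 1 -> []
PUSH -8 -> [-8]
PUSH -4 -> [-8, -4]
MOD     -> [0]
LOAD 1  -> [0, 0]
STORE 1 -> [0]
PUSH 3  -> [0, 3]
LOAD 1  -> [0, 3, 0]
EQ      -> [0, 0]
STORE 2 -> [0]
POP     -> []
PUSH 5  -> [5]
STORE 2 -> []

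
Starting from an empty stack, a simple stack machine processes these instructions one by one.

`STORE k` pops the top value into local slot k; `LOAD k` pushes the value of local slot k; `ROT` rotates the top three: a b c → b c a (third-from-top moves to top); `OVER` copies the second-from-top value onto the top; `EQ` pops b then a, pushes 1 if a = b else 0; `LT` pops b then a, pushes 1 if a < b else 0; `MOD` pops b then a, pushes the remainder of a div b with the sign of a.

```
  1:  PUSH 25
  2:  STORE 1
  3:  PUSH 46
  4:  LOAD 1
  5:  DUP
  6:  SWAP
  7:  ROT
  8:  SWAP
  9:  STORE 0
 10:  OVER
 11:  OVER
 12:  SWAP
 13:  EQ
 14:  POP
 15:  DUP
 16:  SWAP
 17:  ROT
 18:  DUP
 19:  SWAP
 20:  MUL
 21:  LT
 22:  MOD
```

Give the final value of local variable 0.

PUSH 25 → 25
STORE 1 → (empty)
PUSH 46 → 46
LOAD 1  → 46 25
DUP     → 46 25 25
SWAP    → 46 25 25
ROT     → 25 25 46
SWAP    → 25 46 25
STORE 0 → 25 46
OVER    → 25 46 25
OVER    → 25 46 25 46
SWAP    → 25 46 46 25
EQ      → 25 46 0
POP     → 25 46
DUP     → 25 46 46
SWAP    → 25 46 46
ROT     → 46 46 25
DUP     → 46 46 25 25
SWAP    → 46 46 25 25
MUL     → 46 46 625
LT      → 46 1
MOD     → 0

25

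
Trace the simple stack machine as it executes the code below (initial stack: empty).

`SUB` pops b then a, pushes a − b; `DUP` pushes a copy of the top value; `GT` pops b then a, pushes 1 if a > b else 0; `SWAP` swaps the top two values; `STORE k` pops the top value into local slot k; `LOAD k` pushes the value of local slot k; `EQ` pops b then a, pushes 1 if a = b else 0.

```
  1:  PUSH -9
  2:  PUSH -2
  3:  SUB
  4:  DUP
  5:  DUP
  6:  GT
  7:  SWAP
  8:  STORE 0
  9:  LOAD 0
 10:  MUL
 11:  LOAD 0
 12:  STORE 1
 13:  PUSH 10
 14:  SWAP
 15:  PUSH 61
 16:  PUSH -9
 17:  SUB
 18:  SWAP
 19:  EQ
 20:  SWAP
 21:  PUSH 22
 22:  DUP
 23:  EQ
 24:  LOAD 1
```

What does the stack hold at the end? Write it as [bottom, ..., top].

PUSH -9 : [-9]
PUSH -2 : [-9, -2]
SUB     : [-7]
DUP     : [-7, -7]
DUP     : [-7, -7, -7]
GT      : [-7, 0]
SWAP    : [0, -7]
STORE 0 : [0]
LOAD 0  : [0, -7]
MUL     : [0]
LOAD 0  : [0, -7]
STORE 1 : [0]
PUSH 10 : [0, 10]
SWAP    : [10, 0]
PUSH 61 : [10, 0, 61]
PUSH -9 : [10, 0, 61, -9]
SUB     : [10, 0, 70]
SWAP    : [10, 70, 0]
EQ      : [10, 0]
SWAP    : [0, 10]
PUSH 22 : [0, 10, 22]
DUP     : [0, 10, 22, 22]
EQ      : [0, 10, 1]
LOAD 1  : [0, 10, 1, -7]

[0, 10, 1, -7]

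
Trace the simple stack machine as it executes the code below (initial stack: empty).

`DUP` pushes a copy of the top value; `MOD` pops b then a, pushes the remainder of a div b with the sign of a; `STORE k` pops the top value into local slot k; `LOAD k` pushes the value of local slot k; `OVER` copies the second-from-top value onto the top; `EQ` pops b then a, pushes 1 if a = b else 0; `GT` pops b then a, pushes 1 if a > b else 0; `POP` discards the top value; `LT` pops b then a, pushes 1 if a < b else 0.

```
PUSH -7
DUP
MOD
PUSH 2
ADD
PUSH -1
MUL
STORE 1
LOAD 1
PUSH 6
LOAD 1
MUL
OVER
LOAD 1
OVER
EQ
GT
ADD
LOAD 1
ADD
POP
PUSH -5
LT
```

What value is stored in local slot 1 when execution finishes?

-2

PUSH -7 -> [-7]
DUP     -> [-7, -7]
MOD     -> [0]
PUSH 2  -> [0, 2]
ADD     -> [2]
PUSH -1 -> [2, -1]
MUL     -> [-2]
STORE 1 -> []
LOAD 1  -> [-2]
PUSH 6  -> [-2, 6]
LOAD 1  -> [-2, 6, -2]
MUL     -> [-2, -12]
OVER    -> [-2, -12, -2]
LOAD 1  -> [-2, -12, -2, -2]
OVER    -> [-2, -12, -2, -2, -2]
EQ      -> [-2, -12, -2, 1]
GT      -> [-2, -12, 0]
ADD     -> [-2, -12]
LOAD 1  -> [-2, -12, -2]
ADD     -> [-2, -14]
POP     -> [-2]
PUSH -5 -> [-2, -5]
LT      -> [0]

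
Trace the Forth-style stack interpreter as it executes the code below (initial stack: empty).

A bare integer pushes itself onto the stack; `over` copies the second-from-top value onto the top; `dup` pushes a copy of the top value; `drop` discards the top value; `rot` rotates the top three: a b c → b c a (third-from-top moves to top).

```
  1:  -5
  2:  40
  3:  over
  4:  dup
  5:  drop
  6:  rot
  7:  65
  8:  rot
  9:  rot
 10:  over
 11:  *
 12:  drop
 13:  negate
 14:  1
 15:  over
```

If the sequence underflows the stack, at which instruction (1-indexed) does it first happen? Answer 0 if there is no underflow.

0

-5      -5
40      -5 40
over    -5 40 -5
dup     -5 40 -5 -5
drop    -5 40 -5
rot     40 -5 -5
65      40 -5 -5 65
rot     40 -5 65 -5
rot     40 65 -5 -5
over    40 65 -5 -5 -5
*       40 65 -5 25
drop    40 65 -5
negate  40 65 5
1       40 65 5 1
over    40 65 5 1 5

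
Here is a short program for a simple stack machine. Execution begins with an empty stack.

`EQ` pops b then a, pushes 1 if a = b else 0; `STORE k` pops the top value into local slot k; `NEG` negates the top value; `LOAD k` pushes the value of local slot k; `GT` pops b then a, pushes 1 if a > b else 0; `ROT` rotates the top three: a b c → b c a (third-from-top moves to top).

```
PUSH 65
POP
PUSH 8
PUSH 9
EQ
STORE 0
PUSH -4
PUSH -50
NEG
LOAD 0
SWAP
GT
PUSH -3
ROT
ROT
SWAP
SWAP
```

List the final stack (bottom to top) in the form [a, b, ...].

[-3, -4, 0]

PUSH 65  → 65
POP      → (empty)
PUSH 8   → 8
PUSH 9   → 8 9
EQ       → 0
STORE 0  → (empty)
PUSH -4  → -4
PUSH -50 → -4 -50
NEG      → -4 50
LOAD 0   → -4 50 0
SWAP     → -4 0 50
GT       → -4 0
PUSH -3  → -4 0 -3
ROT      → 0 -3 -4
ROT      → -3 -4 0
SWAP     → -3 0 -4
SWAP     → -3 -4 0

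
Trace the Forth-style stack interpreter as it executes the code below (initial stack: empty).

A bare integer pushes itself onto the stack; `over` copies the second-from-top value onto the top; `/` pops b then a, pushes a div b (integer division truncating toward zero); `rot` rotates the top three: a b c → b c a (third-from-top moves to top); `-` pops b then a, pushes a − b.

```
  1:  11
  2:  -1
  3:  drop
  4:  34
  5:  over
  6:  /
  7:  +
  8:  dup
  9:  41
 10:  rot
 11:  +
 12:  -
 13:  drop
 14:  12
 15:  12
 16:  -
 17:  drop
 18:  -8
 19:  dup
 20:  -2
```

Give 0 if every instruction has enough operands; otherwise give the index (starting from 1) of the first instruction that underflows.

0

11   → [11]
-1   → [11, -1]
drop → [11]
34   → [11, 34]
over → [11, 34, 11]
/    → [11, 3]
+    → [14]
dup  → [14, 14]
41   → [14, 14, 41]
rot  → [14, 41, 14]
+    → [14, 55]
-    → [-41]
drop → []
12   → [12]
12   → [12, 12]
-    → [0]
drop → []
-8   → [-8]
dup  → [-8, -8]
-2   → [-8, -8, -2]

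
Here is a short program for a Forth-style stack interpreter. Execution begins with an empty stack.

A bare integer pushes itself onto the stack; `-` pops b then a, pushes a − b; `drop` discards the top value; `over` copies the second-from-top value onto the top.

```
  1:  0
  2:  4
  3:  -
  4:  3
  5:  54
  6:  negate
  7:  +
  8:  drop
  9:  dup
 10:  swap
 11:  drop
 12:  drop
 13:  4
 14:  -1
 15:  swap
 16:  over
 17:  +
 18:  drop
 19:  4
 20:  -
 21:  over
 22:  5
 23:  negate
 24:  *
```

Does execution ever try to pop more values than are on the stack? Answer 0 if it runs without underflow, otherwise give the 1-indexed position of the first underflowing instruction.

0      -> [0]
4      -> [0, 4]
-      -> [-4]
3      -> [-4, 3]
54     -> [-4, 3, 54]
negate -> [-4, 3, -54]
+      -> [-4, -51]
drop   -> [-4]
dup    -> [-4, -4]
swap   -> [-4, -4]
drop   -> [-4]
drop   -> []
4      -> [4]
-1     -> [4, -1]
swap   -> [-1, 4]
over   -> [-1, 4, -1]
+      -> [-1, 3]
drop   -> [-1]
4      -> [-1, 4]
-      -> [-5]
over  — needs 2 operands, stack has 1 → underflow

21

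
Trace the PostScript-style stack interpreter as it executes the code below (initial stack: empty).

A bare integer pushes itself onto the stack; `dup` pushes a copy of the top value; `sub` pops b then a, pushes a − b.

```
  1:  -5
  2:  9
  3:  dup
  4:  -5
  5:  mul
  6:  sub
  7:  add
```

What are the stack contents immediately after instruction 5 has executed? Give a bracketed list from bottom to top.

[-5, 9, -45]

-5  → -5
9   → -5 9
dup → -5 9 9
-5  → -5 9 9 -5
mul → -5 9 -45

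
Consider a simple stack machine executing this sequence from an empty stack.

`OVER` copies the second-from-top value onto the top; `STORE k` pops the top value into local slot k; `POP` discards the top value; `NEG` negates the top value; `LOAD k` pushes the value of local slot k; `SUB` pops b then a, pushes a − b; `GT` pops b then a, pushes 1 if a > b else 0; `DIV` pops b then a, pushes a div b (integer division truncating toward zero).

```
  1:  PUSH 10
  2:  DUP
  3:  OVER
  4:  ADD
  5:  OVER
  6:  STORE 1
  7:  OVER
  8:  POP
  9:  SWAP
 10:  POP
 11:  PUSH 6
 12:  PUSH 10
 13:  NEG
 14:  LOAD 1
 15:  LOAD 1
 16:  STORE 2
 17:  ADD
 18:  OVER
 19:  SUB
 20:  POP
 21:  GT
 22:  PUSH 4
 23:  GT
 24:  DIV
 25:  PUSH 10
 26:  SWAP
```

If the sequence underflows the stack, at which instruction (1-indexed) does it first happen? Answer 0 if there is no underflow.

PUSH 10 -> [10]
DUP     -> [10, 10]
OVER    -> [10, 10, 10]
ADD     -> [10, 20]
OVER    -> [10, 20, 10]
STORE 1 -> [10, 20]
OVER    -> [10, 20, 10]
POP     -> [10, 20]
SWAP    -> [20, 10]
POP     -> [20]
PUSH 6  -> [20, 6]
PUSH 10 -> [20, 6, 10]
NEG     -> [20, 6, -10]
LOAD 1  -> [20, 6, -10, 10]
LOAD 1  -> [20, 6, -10, 10, 10]
STORE 2 -> [20, 6, -10, 10]
ADD     -> [20, 6, 0]
OVER    -> [20, 6, 0, 6]
SUB     -> [20, 6, -6]
POP     -> [20, 6]
GT      -> [1]
PUSH 4  -> [1, 4]
GT      -> [0]
DIV  — needs 2 operands, stack has 1 → underflow

24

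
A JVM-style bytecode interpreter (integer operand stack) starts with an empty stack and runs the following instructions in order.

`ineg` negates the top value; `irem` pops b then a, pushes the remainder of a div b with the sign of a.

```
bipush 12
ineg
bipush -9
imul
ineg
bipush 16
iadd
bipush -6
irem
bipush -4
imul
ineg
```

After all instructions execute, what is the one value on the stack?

bipush 12 -> 12
ineg      -> -12
bipush -9 -> -12 -9
imul      -> 108
ineg      -> -108
bipush 16 -> -108 16
iadd      -> -92
bipush -6 -> -92 -6
irem      -> -2
bipush -4 -> -2 -4
imul      -> 8
ineg      -> -8

-8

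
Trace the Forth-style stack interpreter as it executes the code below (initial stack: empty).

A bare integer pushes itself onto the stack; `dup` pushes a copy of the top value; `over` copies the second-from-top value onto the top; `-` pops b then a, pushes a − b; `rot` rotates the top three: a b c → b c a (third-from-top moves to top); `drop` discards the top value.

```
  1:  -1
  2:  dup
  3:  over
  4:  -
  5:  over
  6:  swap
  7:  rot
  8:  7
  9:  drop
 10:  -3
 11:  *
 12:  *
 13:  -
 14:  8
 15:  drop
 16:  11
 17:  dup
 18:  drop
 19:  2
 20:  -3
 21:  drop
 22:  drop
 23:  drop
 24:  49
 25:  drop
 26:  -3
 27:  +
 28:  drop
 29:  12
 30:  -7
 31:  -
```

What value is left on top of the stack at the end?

-1   → -1
dup  → -1 -1
over → -1 -1 -1
-    → -1 0
over → -1 0 -1
swap → -1 -1 0
rot  → -1 0 -1
7    → -1 0 -1 7
drop → -1 0 -1
-3   → -1 0 -1 -3
*    → -1 0 3
*    → -1 0
-    → -1
8    → -1 8
drop → -1
11   → -1 11
dup  → -1 11 11
drop → -1 11
2    → -1 11 2
-3   → -1 11 2 -3
drop → -1 11 2
drop → -1 11
drop → -1
49   → -1 49
drop → -1
-3   → -1 -3
+    → -4
drop → (empty)
12   → 12
-7   → 12 -7
-    → 19

19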